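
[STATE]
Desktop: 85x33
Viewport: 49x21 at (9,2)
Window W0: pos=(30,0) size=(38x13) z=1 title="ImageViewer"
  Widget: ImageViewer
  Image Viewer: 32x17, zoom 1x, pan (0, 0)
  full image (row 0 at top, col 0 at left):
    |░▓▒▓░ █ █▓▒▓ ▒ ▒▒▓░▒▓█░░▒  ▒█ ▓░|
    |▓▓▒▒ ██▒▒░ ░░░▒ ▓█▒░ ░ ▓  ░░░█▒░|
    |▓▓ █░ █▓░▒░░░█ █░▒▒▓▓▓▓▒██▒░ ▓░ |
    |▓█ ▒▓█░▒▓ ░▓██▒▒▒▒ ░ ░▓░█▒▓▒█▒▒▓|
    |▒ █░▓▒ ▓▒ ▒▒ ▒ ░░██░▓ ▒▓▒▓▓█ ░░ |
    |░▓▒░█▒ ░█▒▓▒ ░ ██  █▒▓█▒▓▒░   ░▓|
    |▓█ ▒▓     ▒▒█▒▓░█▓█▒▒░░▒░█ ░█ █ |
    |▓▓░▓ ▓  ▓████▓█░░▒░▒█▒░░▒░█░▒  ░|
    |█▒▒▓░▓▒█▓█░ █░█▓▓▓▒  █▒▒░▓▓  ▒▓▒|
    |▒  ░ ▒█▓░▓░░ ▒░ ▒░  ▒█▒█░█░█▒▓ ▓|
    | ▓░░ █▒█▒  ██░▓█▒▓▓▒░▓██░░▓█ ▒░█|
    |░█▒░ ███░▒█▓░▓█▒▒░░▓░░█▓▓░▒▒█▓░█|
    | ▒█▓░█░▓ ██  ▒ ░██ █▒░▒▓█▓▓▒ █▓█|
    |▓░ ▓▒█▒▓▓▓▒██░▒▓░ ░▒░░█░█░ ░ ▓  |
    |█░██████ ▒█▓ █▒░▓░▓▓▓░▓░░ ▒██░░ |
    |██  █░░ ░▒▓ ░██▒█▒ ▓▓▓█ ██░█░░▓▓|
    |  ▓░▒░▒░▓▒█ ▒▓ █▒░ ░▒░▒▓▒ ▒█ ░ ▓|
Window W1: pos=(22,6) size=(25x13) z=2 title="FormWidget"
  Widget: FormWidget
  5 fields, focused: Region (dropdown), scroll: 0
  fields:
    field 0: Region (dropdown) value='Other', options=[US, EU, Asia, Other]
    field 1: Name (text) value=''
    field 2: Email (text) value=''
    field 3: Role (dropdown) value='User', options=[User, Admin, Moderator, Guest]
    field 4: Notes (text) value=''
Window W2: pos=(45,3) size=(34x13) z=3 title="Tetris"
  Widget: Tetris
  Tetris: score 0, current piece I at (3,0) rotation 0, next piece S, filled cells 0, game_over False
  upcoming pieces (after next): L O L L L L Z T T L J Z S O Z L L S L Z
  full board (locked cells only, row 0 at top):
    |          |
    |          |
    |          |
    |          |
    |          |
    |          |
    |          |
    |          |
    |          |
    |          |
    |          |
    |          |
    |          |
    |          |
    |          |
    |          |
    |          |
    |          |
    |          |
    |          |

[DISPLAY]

                     ┠───────────────────────────
                     ┃░▓▒▓░ █ █▓▒▓ ▒┏━━━━━━━━━━━━
                     ┃▓▓▒▒ ██▒▒░ ░░░┃ Tetris     
                     ┃▓▓ █░ █▓░▒░░░█┠────────────
             ┏━━━━━━━━━━━━━━━━━━━━━━┃          │N
             ┃ FormWidget           ┃          │ 
             ┠──────────────────────┃          │░
             ┃> Region:     [Other ▼┃          │ 
             ┃  Name:       [       ┃          │ 
             ┃  Email:      [       ┃          │ 
             ┃  Role:       [User  ▼┃          │S
             ┃  Notes:      [       ┃          │0
             ┃                      ┃          │ 
             ┃                      ┗━━━━━━━━━━━━
             ┃                       ┃           
             ┃                       ┃           
             ┗━━━━━━━━━━━━━━━━━━━━━━━┛           
                                                 
                                                 
                                                 
                                                 


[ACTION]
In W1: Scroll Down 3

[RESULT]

                     ┠───────────────────────────
                     ┃░▓▒▓░ █ █▓▒▓ ▒┏━━━━━━━━━━━━
                     ┃▓▓▒▒ ██▒▒░ ░░░┃ Tetris     
                     ┃▓▓ █░ █▓░▒░░░█┠────────────
             ┏━━━━━━━━━━━━━━━━━━━━━━┃          │N
             ┃ FormWidget           ┃          │ 
             ┠──────────────────────┃          │░
             ┃  Role:       [User  ▼┃          │ 
             ┃  Notes:      [       ┃          │ 
             ┃                      ┃          │ 
             ┃                      ┃          │S
             ┃                      ┃          │0
             ┃                      ┃          │ 
             ┃                      ┗━━━━━━━━━━━━
             ┃                       ┃           
             ┃                       ┃           
             ┗━━━━━━━━━━━━━━━━━━━━━━━┛           
                                                 
                                                 
                                                 
                                                 


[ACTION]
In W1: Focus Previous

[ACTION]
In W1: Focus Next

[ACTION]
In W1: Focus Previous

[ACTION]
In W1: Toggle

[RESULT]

                     ┠───────────────────────────
                     ┃░▓▒▓░ █ █▓▒▓ ▒┏━━━━━━━━━━━━
                     ┃▓▓▒▒ ██▒▒░ ░░░┃ Tetris     
                     ┃▓▓ █░ █▓░▒░░░█┠────────────
             ┏━━━━━━━━━━━━━━━━━━━━━━┃          │N
             ┃ FormWidget           ┃          │ 
             ┠──────────────────────┃          │░
             ┃  Role:       [User  ▼┃          │ 
             ┃> Notes:      [       ┃          │ 
             ┃                      ┃          │ 
             ┃                      ┃          │S
             ┃                      ┃          │0
             ┃                      ┃          │ 
             ┃                      ┗━━━━━━━━━━━━
             ┃                       ┃           
             ┃                       ┃           
             ┗━━━━━━━━━━━━━━━━━━━━━━━┛           
                                                 
                                                 
                                                 
                                                 


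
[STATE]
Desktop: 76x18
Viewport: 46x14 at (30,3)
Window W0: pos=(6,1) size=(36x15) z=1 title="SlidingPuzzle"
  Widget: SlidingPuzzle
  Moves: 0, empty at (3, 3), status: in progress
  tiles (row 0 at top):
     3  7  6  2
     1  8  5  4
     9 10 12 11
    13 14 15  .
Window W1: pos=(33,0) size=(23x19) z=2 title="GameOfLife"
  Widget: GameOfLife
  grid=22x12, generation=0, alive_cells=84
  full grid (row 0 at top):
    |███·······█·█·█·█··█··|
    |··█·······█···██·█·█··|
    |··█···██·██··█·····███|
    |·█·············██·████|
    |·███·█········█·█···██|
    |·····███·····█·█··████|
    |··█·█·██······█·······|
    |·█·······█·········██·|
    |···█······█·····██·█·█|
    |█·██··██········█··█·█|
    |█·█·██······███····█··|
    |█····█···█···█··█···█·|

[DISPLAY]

───┃Gen: 0               ┃                    
   ┃███·······█·█·█·█··█·┃                    
   ┃··█·······█···██·█·█·┃                    
   ┃··█···██·██··█·····██┃                    
   ┃·█·············██·███┃                    
   ┃·███·█········█·█···█┃                    
   ┃·····███·····█·█··███┃                    
   ┃··█·█·██······█······┃                    
   ┃·█·······█·········██┃                    
   ┃···█······█·····██·█·┃                    
   ┃█·██··██········█··█·┃                    
   ┃█·█·██······███····█·┃                    
━━━┃█····█···█···█··█···█┃                    
   ┃                     ┃                    


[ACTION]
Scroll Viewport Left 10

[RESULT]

─────────────┃Gen: 0               ┃          
──┬────┐     ┃███·······█·█·█·█··█·┃          
6 │  2 │     ┃··█·······█···██·█·█·┃          
──┼────┤     ┃··█···██·██··█·····██┃          
5 │  4 │     ┃·█·············██·███┃          
──┼────┤     ┃·███·█········█·█···█┃          
2 │ 11 │     ┃·····███·····█·█··███┃          
──┼────┤     ┃··█·█·██······█······┃          
5 │    │     ┃·█·······█·········██┃          
──┴────┘     ┃···█······█·····██·█·┃          
             ┃█·██··██········█··█·┃          
             ┃█·█·██······███····█·┃          
━━━━━━━━━━━━━┃█····█···█···█··█···█┃          
             ┃                     ┃          


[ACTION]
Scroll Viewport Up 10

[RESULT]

             ┏━━━━━━━━━━━━━━━━━━━━━┓          
━━━━━━━━━━━━━┃ GameOfLife          ┃          
e            ┠─────────────────────┨          
─────────────┃Gen: 0               ┃          
──┬────┐     ┃███·······█·█·█·█··█·┃          
6 │  2 │     ┃··█·······█···██·█·█·┃          
──┼────┤     ┃··█···██·██··█·····██┃          
5 │  4 │     ┃·█·············██·███┃          
──┼────┤     ┃·███·█········█·█···█┃          
2 │ 11 │     ┃·····███·····█·█··███┃          
──┼────┤     ┃··█·█·██······█······┃          
5 │    │     ┃·█·······█·········██┃          
──┴────┘     ┃···█······█·····██·█·┃          
             ┃█·██··██········█··█·┃          


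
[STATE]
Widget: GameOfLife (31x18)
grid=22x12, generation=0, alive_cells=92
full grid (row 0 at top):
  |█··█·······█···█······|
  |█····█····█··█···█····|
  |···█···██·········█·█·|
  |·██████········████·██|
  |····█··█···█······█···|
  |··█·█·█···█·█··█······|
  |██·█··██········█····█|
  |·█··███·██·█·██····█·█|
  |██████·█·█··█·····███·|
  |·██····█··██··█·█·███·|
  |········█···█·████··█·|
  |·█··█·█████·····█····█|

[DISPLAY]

Gen: 0                         
█··█·······█···█······         
█····█····█··█···█····         
···█···██·········█·█·         
·██████········████·██         
····█··█···█······█···         
··█·█·█···█·█··█······         
██·█··██········█····█         
·█··███·██·█·██····█·█         
██████·█·█··█·····███·         
·██····█··██··█·█·███·         
········█···█·████··█·         
·█··█·█████·····█····█         
                               
                               
                               
                               
                               


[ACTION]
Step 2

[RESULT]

Gen: 2                         
······················         
······················         
··██████·········█··██         
·██···█·█·········█··█         
·█·█···█·········████·         
···█···███···█·█···█··         
██·█····█·····█····██·         
██··············█·██·█         
······██······█████··█         
█····███·████···██···█         
·█···██····████·█···██         
·······██········█····         
                               
                               
                               
                               
                               


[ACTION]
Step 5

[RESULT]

Gen: 7                         
······················         
·······█··············         
·····███············██         
··███···············██         
█████·█······██·······         
···█····███··███······         
███··█·██··█···█······         
███··█·██·█····█······         
········█·███·█·······         
·····██·······█·····██         
·····██·███·········██         
······················         
                               
                               
                               
                               
                               


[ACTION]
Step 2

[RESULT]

Gen: 9                         
······················         
····██·█··············         
····██·██···········██         
·······██···········██         
·····█·█·██·██········         
·····██·██████·█······         
·█·███··········█·····         
█·███····██·█·········         
·█···███··██···█······         
····█···█·█·██······██         
·····█·█·█··········██         
······█·█·············         
                               
                               
                               
                               
                               


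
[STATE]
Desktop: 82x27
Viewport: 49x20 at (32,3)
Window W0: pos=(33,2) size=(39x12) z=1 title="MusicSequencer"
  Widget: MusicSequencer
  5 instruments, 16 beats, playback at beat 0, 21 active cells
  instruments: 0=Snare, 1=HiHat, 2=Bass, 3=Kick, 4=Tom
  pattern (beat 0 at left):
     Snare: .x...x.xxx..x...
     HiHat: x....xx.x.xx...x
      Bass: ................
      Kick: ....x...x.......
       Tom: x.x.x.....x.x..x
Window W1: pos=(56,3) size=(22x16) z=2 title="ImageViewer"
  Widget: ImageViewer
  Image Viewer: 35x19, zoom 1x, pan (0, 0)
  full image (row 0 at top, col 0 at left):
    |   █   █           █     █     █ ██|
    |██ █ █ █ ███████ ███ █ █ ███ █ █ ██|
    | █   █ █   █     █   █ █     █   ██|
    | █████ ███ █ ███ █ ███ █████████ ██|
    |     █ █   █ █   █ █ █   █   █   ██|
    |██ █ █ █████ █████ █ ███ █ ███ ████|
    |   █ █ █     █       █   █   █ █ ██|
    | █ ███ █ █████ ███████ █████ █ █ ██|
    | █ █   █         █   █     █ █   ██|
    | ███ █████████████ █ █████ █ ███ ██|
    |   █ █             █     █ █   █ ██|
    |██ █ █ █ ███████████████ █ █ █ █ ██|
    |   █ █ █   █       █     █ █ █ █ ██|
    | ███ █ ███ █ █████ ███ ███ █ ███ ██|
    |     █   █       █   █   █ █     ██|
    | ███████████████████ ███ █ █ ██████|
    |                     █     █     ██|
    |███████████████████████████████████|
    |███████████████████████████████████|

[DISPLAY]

 ┃ MusicSequencer       ┏━━━━━━━━━━━━━━━━━━━━┓   
 ┠──────────────────────┃ ImageViewer        ┃   
 ┃      ▼123456789012345┠────────────────────┨   
 ┃ Snare·█···█·███··█···┃   █   █           █┃   
 ┃ HiHat█····██·█·██···█┃██ █ █ █ ███████ ███┃   
 ┃  Bass················┃ █   █ █   █     █  ┃   
 ┃  Kick····█···█·······┃ █████ ███ █ ███ █ █┃   
 ┃   Tom█·█·█·····█·█··█┃     █ █   █ █   █ █┃   
 ┃                      ┃██ █ █ █████ █████ █┃   
 ┃                      ┃   █ █ █     █      ┃   
 ┗━━━━━━━━━━━━━━━━━━━━━━┃ █ ███ █ █████ █████┃   
                        ┃ █ █   █         █  ┃   
                        ┃ ███ █████████████ █┃   
                        ┃   █ █             █┃   
                        ┃██ █ █ █ ███████████┃   
                        ┗━━━━━━━━━━━━━━━━━━━━┛   
                                                 
                                                 
                                                 
                                                 


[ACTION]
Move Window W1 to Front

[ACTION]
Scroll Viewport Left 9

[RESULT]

          ┃ MusicSequencer       ┏━━━━━━━━━━━━━━━
          ┠──────────────────────┃ ImageViewer   
          ┃      ▼123456789012345┠───────────────
          ┃ Snare·█···█·███··█···┃   █   █       
          ┃ HiHat█····██·█·██···█┃██ █ █ █ ██████
          ┃  Bass················┃ █   █ █   █   
          ┃  Kick····█···█·······┃ █████ ███ █ ██
          ┃   Tom█·█·█·····█·█··█┃     █ █   █ █ 
          ┃                      ┃██ █ █ █████ ██
          ┃                      ┃   █ █ █     █ 
          ┗━━━━━━━━━━━━━━━━━━━━━━┃ █ ███ █ █████ 
                                 ┃ █ █   █       
                                 ┃ ███ ██████████
                                 ┃   █ █         
                                 ┃██ █ █ █ ██████
                                 ┗━━━━━━━━━━━━━━━
                                                 
                                                 
                                                 
                                                 


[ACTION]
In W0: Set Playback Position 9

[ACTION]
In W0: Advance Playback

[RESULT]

          ┃ MusicSequencer       ┏━━━━━━━━━━━━━━━
          ┠──────────────────────┃ ImageViewer   
          ┃      0123456789▼12345┠───────────────
          ┃ Snare·█···█·███··█···┃   █   █       
          ┃ HiHat█····██·█·██···█┃██ █ █ █ ██████
          ┃  Bass················┃ █   █ █   █   
          ┃  Kick····█···█·······┃ █████ ███ █ ██
          ┃   Tom█·█·█·····█·█··█┃     █ █   █ █ 
          ┃                      ┃██ █ █ █████ ██
          ┃                      ┃   █ █ █     █ 
          ┗━━━━━━━━━━━━━━━━━━━━━━┃ █ ███ █ █████ 
                                 ┃ █ █   █       
                                 ┃ ███ ██████████
                                 ┃   █ █         
                                 ┃██ █ █ █ ██████
                                 ┗━━━━━━━━━━━━━━━
                                                 
                                                 
                                                 
                                                 


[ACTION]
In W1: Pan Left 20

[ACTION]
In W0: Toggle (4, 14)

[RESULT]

          ┃ MusicSequencer       ┏━━━━━━━━━━━━━━━
          ┠──────────────────────┃ ImageViewer   
          ┃      0123456789▼12345┠───────────────
          ┃ Snare·█···█·███··█···┃   █   █       
          ┃ HiHat█····██·█·██···█┃██ █ █ █ ██████
          ┃  Bass················┃ █   █ █   █   
          ┃  Kick····█···█·······┃ █████ ███ █ ██
          ┃   Tom█·█·█·····█·█·██┃     █ █   █ █ 
          ┃                      ┃██ █ █ █████ ██
          ┃                      ┃   █ █ █     █ 
          ┗━━━━━━━━━━━━━━━━━━━━━━┃ █ ███ █ █████ 
                                 ┃ █ █   █       
                                 ┃ ███ ██████████
                                 ┃   █ █         
                                 ┃██ █ █ █ ██████
                                 ┗━━━━━━━━━━━━━━━
                                                 
                                                 
                                                 
                                                 


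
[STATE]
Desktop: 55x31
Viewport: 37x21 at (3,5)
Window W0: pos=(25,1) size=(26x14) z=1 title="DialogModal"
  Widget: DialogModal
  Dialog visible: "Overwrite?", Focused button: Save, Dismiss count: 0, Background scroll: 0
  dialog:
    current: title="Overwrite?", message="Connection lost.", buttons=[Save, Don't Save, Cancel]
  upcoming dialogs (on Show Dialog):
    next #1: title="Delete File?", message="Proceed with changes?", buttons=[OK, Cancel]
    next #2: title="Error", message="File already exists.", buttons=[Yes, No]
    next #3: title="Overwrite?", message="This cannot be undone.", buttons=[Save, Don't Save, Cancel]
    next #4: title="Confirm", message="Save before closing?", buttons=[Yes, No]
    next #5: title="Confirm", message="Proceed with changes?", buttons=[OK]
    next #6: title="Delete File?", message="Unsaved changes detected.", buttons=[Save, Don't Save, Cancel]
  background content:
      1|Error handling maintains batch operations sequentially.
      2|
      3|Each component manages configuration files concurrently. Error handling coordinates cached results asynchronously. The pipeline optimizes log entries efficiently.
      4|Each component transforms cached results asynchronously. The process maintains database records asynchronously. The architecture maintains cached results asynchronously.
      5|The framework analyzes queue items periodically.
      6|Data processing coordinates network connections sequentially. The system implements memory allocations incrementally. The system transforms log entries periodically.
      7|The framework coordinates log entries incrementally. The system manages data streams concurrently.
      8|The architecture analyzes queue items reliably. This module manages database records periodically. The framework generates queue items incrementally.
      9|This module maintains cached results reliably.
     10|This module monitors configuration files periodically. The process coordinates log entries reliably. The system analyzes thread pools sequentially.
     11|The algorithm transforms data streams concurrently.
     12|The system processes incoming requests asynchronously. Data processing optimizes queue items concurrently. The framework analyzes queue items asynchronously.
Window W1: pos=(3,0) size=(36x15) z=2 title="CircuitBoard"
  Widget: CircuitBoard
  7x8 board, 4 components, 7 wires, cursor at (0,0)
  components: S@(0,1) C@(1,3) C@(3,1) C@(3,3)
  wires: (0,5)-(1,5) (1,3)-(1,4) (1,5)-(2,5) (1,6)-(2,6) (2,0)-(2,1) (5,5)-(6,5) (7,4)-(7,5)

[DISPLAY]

┃                        │         ┃ 
┃1               C ─ ·   ·   ·     ┃─
┃                        │   │     ┃i
┃2   · ─ ·               ·   ·     ┃n
┃                                  ┃n
┃3       C       C                 ┃─
┃                                  ┃u
┃4                                 ┃a
┃                                  ┃o
┗━━━━━━━━━━━━━━━━━━━━━━━━━━━━━━━━━━┛━
                                     
                                     
                                     
                                     
                                     
                                     
                                     
                                     
                                     
                                     
                                     


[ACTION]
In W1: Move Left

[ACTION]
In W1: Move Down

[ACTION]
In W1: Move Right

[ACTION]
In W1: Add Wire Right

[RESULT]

┃                        │         ┃ 
┃1      [.]─ ·   C ─ ·   ·   ·     ┃─
┃                        │   │     ┃i
┃2   · ─ ·               ·   ·     ┃n
┃                                  ┃n
┃3       C       C                 ┃─
┃                                  ┃u
┃4                                 ┃a
┃                                  ┃o
┗━━━━━━━━━━━━━━━━━━━━━━━━━━━━━━━━━━┛━
                                     
                                     
                                     
                                     
                                     
                                     
                                     
                                     
                                     
                                     
                                     


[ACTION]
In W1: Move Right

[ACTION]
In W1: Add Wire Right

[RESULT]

┃                        │         ┃ 
┃1       · ─[.]─ C ─ ·   ·   ·     ┃─
┃                        │   │     ┃i
┃2   · ─ ·               ·   ·     ┃n
┃                                  ┃n
┃3       C       C                 ┃─
┃                                  ┃u
┃4                                 ┃a
┃                                  ┃o
┗━━━━━━━━━━━━━━━━━━━━━━━━━━━━━━━━━━┛━
                                     
                                     
                                     
                                     
                                     
                                     
                                     
                                     
                                     
                                     
                                     


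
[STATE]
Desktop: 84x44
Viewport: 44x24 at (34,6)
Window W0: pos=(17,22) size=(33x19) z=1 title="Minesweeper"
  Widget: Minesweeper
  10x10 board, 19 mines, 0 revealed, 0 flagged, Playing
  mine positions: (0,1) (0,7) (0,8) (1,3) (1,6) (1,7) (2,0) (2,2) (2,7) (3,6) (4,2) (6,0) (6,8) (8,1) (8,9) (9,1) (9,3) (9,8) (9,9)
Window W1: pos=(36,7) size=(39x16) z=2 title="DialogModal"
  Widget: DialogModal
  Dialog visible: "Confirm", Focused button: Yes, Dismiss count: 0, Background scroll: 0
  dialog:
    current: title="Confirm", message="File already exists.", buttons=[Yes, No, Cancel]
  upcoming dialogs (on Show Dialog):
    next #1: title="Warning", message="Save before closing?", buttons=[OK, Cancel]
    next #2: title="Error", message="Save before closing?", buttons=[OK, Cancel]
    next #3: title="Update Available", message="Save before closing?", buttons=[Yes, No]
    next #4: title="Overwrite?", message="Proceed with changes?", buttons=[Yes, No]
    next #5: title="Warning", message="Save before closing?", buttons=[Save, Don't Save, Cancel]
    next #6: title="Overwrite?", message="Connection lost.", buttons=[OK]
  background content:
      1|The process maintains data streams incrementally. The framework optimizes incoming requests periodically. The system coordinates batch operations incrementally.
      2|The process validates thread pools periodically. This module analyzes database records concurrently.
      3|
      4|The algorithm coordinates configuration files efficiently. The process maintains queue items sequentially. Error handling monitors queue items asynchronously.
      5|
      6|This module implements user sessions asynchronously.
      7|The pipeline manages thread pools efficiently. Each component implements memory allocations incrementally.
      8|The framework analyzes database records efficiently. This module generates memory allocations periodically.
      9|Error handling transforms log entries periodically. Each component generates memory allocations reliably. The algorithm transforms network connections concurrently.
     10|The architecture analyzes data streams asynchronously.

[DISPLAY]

                                            
  ┏━━━━━━━━━━━━━━━━━━━━━━━━━━━━━━━━━━━━━┓   
  ┃ DialogModal                         ┃   
  ┠─────────────────────────────────────┨   
  ┃The process maintains data streams in┃   
  ┃The process validates thread pools pe┃   
  ┃                                     ┃   
  ┃The al┌──────────────────────┐igurati┃   
  ┃      │       Confirm        │       ┃   
  ┃This m│ File already exists. │ssions ┃   
  ┃The pi│ [Yes]  No   Cancel   │ols eff┃   
  ┃The fr└──────────────────────┘e recor┃   
  ┃Error handling transforms log entries┃   
  ┃The architecture analyzes data stream┃   
  ┃                                     ┃   
  ┃                                     ┃   
━━┗━━━━━━━━━━━━━━━━━━━━━━━━━━━━━━━━━━━━━┛   
               ┃                            
───────────────┨                            
               ┃                            
               ┃                            
               ┃                            
               ┃                            
               ┃                            


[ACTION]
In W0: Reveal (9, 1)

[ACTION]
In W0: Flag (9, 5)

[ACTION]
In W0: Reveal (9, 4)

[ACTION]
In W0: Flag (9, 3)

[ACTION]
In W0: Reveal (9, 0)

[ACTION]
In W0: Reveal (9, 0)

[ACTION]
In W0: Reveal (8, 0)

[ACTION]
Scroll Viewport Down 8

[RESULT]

  ┃      │       Confirm        │       ┃   
  ┃This m│ File already exists. │ssions ┃   
  ┃The pi│ [Yes]  No   Cancel   │ols eff┃   
  ┃The fr└──────────────────────┘e recor┃   
  ┃Error handling transforms log entries┃   
  ┃The architecture analyzes data stream┃   
  ┃                                     ┃   
  ┃                                     ┃   
━━┗━━━━━━━━━━━━━━━━━━━━━━━━━━━━━━━━━━━━━┛   
               ┃                            
───────────────┨                            
               ┃                            
               ┃                            
               ┃                            
               ┃                            
               ┃                            
               ┃                            
               ┃                            
               ┃                            
               ┃                            
               ┃                            
               ┃                            
               ┃                            
               ┃                            


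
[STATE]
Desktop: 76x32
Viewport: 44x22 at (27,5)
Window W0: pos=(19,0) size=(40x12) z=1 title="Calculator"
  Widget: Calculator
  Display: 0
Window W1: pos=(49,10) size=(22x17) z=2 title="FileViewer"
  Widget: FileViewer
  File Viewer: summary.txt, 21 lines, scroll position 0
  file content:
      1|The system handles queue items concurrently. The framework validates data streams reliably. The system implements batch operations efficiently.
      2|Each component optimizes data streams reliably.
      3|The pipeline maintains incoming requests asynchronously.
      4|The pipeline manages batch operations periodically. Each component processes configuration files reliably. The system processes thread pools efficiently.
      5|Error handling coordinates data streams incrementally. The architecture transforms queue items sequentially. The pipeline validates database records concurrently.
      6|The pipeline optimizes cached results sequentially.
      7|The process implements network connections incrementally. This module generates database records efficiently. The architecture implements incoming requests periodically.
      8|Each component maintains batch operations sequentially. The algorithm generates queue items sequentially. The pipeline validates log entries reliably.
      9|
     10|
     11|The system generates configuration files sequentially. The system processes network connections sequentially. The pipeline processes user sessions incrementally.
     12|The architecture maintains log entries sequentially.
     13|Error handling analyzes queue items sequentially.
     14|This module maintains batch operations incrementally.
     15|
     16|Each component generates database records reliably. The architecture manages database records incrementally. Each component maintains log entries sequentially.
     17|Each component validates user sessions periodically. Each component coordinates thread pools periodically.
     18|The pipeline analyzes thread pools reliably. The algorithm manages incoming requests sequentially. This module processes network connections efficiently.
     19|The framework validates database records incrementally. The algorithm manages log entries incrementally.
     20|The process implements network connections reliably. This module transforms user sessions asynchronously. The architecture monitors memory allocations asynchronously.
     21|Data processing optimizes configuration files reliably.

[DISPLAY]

 │ 9 │ ÷ │                     ┃            
─┼───┼───┤                     ┃            
 │ 6 │ × │                     ┃            
─┼───┼───┤                     ┃            
 │ 3 │ - │                     ┃            
─┴───┴───┘            ┏━━━━━━━━━━━━━━━━━━━━┓
━━━━━━━━━━━━━━━━━━━━━━┃ FileViewer         ┃
                      ┠────────────────────┨
                      ┃The system handles ▲┃
                      ┃Each component opti█┃
                      ┃The pipeline mainta░┃
                      ┃The pipeline manage░┃
                      ┃Error handling coor░┃
                      ┃The pipeline optimi░┃
                      ┃The process impleme░┃
                      ┃Each component main░┃
                      ┃                   ░┃
                      ┃                   ░┃
                      ┃The system generate░┃
                      ┃The architecture ma░┃
                      ┃Error handling anal▼┃
                      ┗━━━━━━━━━━━━━━━━━━━━┛


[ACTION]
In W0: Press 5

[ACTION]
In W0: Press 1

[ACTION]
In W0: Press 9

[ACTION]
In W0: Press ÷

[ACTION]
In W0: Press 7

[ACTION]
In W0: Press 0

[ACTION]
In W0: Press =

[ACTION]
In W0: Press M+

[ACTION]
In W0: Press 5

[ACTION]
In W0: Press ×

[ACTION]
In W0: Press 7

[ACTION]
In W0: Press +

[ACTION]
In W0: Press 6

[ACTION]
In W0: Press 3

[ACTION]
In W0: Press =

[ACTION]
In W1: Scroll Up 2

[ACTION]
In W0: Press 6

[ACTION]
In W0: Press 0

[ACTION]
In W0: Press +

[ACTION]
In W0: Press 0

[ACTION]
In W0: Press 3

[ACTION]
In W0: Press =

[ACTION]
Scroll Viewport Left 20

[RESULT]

            ┃│ 7 │ 8 │ 9 │ ÷ │              
            ┃├───┼───┼───┼───┤              
            ┃│ 4 │ 5 │ 6 │ × │              
            ┃├───┼───┼───┼───┤              
            ┃│ 1 │ 2 │ 3 │ - │              
            ┃└───┴───┴───┴───┘            ┏━
            ┗━━━━━━━━━━━━━━━━━━━━━━━━━━━━━┃ 
                                          ┠─
                                          ┃T
                                          ┃E
                                          ┃T
                                          ┃T
                                          ┃E
                                          ┃T
                                          ┃T
                                          ┃E
                                          ┃ 
                                          ┃ 
                                          ┃T
                                          ┃T
                                          ┃E
                                          ┗━
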